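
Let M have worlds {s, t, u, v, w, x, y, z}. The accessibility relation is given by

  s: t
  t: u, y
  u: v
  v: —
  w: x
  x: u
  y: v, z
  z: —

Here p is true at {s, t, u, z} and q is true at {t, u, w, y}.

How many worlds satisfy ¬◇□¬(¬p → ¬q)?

s: ◇□¬(¬p → ¬q) is F. ✓
t: ◇□¬(¬p → ¬q) is F. ✓
u: ◇□¬(¬p → ¬q) is T. ✗
v: ◇□¬(¬p → ¬q) is F. ✓
w: ◇□¬(¬p → ¬q) is F. ✓
x: ◇□¬(¬p → ¬q) is F. ✓
y: ◇□¬(¬p → ¬q) is T. ✗
z: ◇□¬(¬p → ¬q) is F. ✓
Satisfying worlds: {s, t, v, w, x, z}.

6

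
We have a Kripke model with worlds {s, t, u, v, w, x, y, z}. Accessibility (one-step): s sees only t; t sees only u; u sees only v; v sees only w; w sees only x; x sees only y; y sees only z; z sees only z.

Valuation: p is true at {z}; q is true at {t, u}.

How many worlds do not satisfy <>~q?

2

s: successors {t}; ~q there: t:F. ✗
t: successors {u}; ~q there: u:F. ✗
u: successors {v}; ~q there: v:T. ✓
v: successors {w}; ~q there: w:T. ✓
w: successors {x}; ~q there: x:T. ✓
x: successors {y}; ~q there: y:T. ✓
y: successors {z}; ~q there: z:T. ✓
z: successors {z}; ~q there: z:T. ✓
Satisfying worlds: {u, v, w, x, y, z}.
So <>~q fails at the other 2 worlds.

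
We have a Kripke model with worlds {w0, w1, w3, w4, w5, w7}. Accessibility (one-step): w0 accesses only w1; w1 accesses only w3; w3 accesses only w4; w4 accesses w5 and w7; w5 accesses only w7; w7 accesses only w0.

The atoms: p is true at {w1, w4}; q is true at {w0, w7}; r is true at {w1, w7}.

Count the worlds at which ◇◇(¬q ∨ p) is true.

w0: successors {w1}; ◇(¬q ∨ p) there: w1:T. ✓
w1: successors {w3}; ◇(¬q ∨ p) there: w3:T. ✓
w3: successors {w4}; ◇(¬q ∨ p) there: w4:T. ✓
w4: successors {w5, w7}; ◇(¬q ∨ p) there: w5:F, w7:F. ✗
w5: successors {w7}; ◇(¬q ∨ p) there: w7:F. ✗
w7: successors {w0}; ◇(¬q ∨ p) there: w0:T. ✓
Satisfying worlds: {w0, w1, w3, w7}.

4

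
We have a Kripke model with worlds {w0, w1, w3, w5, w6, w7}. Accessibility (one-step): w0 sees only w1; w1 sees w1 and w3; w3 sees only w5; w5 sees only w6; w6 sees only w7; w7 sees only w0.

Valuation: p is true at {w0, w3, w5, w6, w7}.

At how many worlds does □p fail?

w0: successors {w1}; p there: w1:F. ✗
w1: successors {w1, w3}; p there: w1:F, w3:T. ✗
w3: successors {w5}; p there: w5:T. ✓
w5: successors {w6}; p there: w6:T. ✓
w6: successors {w7}; p there: w7:T. ✓
w7: successors {w0}; p there: w0:T. ✓
Satisfying worlds: {w3, w5, w6, w7}.
So □p fails at the other 2 worlds.

2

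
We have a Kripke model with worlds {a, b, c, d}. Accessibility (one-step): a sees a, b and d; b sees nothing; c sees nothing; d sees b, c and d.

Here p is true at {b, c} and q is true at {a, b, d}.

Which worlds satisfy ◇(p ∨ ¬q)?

{a, d}

a: successors {a, b, d}; p ∨ ¬q there: a:F, b:T, d:F. ✓
b: no successors, so ◇(p ∨ ¬q) fails. ✗
c: no successors, so ◇(p ∨ ¬q) fails. ✗
d: successors {b, c, d}; p ∨ ¬q there: b:T, c:T, d:F. ✓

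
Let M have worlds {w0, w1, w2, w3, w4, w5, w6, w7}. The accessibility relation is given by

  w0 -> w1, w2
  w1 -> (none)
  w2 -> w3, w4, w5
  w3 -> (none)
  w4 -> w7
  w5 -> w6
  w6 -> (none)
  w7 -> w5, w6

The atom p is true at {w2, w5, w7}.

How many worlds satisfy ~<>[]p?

w0: <>[]p is T. ✗
w1: <>[]p is F. ✓
w2: <>[]p is T. ✗
w3: <>[]p is F. ✓
w4: <>[]p is F. ✓
w5: <>[]p is T. ✗
w6: <>[]p is F. ✓
w7: <>[]p is T. ✗
Satisfying worlds: {w1, w3, w4, w6}.

4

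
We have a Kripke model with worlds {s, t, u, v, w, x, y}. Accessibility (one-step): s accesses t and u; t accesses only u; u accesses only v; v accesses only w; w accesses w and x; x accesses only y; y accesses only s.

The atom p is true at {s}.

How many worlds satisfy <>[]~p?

s: successors {t, u}; []~p there: t:T, u:T. ✓
t: successors {u}; []~p there: u:T. ✓
u: successors {v}; []~p there: v:T. ✓
v: successors {w}; []~p there: w:T. ✓
w: successors {w, x}; []~p there: w:T, x:T. ✓
x: successors {y}; []~p there: y:F. ✗
y: successors {s}; []~p there: s:T. ✓
Satisfying worlds: {s, t, u, v, w, y}.

6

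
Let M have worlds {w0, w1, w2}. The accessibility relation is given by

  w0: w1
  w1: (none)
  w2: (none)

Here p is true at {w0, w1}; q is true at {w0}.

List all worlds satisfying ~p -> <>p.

w0: ~p is F, <>p is T. ✓
w1: ~p is F, <>p is F. ✓
w2: ~p is T, <>p is F. ✗

{w0, w1}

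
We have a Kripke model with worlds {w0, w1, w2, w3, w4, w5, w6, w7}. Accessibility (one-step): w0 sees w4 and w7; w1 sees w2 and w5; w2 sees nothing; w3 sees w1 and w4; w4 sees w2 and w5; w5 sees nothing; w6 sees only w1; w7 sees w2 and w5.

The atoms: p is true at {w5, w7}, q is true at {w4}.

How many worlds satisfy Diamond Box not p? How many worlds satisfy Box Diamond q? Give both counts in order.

3 and 2

For Diamond Box not p:
w0: successors {w4, w7}; Box not p there: w4:F, w7:F. ✗
w1: successors {w2, w5}; Box not p there: w2:T, w5:T. ✓
w2: no successors, so Diamond Box not p fails. ✗
w3: successors {w1, w4}; Box not p there: w1:F, w4:F. ✗
w4: successors {w2, w5}; Box not p there: w2:T, w5:T. ✓
w5: no successors, so Diamond Box not p fails. ✗
w6: successors {w1}; Box not p there: w1:F. ✗
w7: successors {w2, w5}; Box not p there: w2:T, w5:T. ✓
— 3 worlds.
For Box Diamond q:
w0: successors {w4, w7}; Diamond q there: w4:F, w7:F. ✗
w1: successors {w2, w5}; Diamond q there: w2:F, w5:F. ✗
w2: no successors, so Box Diamond q holds vacuously. ✓
w3: successors {w1, w4}; Diamond q there: w1:F, w4:F. ✗
w4: successors {w2, w5}; Diamond q there: w2:F, w5:F. ✗
w5: no successors, so Box Diamond q holds vacuously. ✓
w6: successors {w1}; Diamond q there: w1:F. ✗
w7: successors {w2, w5}; Diamond q there: w2:F, w5:F. ✗
— 2 worlds.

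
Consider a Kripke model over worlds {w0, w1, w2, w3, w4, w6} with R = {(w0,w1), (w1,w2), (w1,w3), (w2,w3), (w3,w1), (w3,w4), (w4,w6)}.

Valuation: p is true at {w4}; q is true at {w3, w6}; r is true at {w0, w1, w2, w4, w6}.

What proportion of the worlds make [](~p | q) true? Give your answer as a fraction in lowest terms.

5/6

w0: successors {w1}; ~p | q there: w1:T. ✓
w1: successors {w2, w3}; ~p | q there: w2:T, w3:T. ✓
w2: successors {w3}; ~p | q there: w3:T. ✓
w3: successors {w1, w4}; ~p | q there: w1:T, w4:F. ✗
w4: successors {w6}; ~p | q there: w6:T. ✓
w6: no successors, so [](~p | q) holds vacuously. ✓
That's 5 of 6 worlds, so 5/6.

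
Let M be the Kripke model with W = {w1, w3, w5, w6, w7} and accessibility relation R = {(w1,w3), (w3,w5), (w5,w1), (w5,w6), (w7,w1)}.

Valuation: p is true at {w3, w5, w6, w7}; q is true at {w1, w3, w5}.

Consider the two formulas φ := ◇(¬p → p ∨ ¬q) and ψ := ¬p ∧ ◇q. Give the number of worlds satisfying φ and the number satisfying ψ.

3 and 1

For ◇(¬p → p ∨ ¬q):
w1: successors {w3}; ¬p → p ∨ ¬q there: w3:T. ✓
w3: successors {w5}; ¬p → p ∨ ¬q there: w5:T. ✓
w5: successors {w1, w6}; ¬p → p ∨ ¬q there: w1:F, w6:T. ✓
w6: no successors, so ◇(¬p → p ∨ ¬q) fails. ✗
w7: successors {w1}; ¬p → p ∨ ¬q there: w1:F. ✗
— 3 worlds.
For ¬p ∧ ◇q:
w1: ¬p is T, ◇q is T. ✓
w3: ¬p is F, ◇q is T. ✗
w5: ¬p is F, ◇q is T. ✗
w6: ¬p is F, ◇q is F. ✗
w7: ¬p is F, ◇q is T. ✗
— 1 world.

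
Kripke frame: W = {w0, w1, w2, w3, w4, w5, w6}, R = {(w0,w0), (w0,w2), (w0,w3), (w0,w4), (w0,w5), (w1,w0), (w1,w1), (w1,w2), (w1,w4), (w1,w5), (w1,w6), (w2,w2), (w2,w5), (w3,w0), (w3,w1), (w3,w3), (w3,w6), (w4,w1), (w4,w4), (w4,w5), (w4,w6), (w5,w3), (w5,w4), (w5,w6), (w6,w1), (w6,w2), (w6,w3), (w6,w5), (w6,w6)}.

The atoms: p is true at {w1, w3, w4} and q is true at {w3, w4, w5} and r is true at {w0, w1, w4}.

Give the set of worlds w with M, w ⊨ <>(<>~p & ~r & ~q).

w0: successors {w0, w2, w3, w4, w5}; <>~p & ~r & ~q there: w0:F, w2:T, w3:F, w4:F, w5:F. ✓
w1: successors {w0, w1, w2, w4, w5, w6}; <>~p & ~r & ~q there: w0:F, w1:F, w2:T, w4:F, w5:F, w6:T. ✓
w2: successors {w2, w5}; <>~p & ~r & ~q there: w2:T, w5:F. ✓
w3: successors {w0, w1, w3, w6}; <>~p & ~r & ~q there: w0:F, w1:F, w3:F, w6:T. ✓
w4: successors {w1, w4, w5, w6}; <>~p & ~r & ~q there: w1:F, w4:F, w5:F, w6:T. ✓
w5: successors {w3, w4, w6}; <>~p & ~r & ~q there: w3:F, w4:F, w6:T. ✓
w6: successors {w1, w2, w3, w5, w6}; <>~p & ~r & ~q there: w1:F, w2:T, w3:F, w5:F, w6:T. ✓

{w0, w1, w2, w3, w4, w5, w6}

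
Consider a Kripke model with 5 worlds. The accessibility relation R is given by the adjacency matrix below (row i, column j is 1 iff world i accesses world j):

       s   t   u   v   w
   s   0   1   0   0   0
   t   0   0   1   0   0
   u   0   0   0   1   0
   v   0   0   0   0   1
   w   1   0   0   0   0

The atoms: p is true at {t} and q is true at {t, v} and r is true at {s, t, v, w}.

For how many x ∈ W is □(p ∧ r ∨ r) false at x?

1

s: successors {t}; p ∧ r ∨ r there: t:T. ✓
t: successors {u}; p ∧ r ∨ r there: u:F. ✗
u: successors {v}; p ∧ r ∨ r there: v:T. ✓
v: successors {w}; p ∧ r ∨ r there: w:T. ✓
w: successors {s}; p ∧ r ∨ r there: s:T. ✓
Satisfying worlds: {s, u, v, w}.
So □(p ∧ r ∨ r) fails at the other 1 world.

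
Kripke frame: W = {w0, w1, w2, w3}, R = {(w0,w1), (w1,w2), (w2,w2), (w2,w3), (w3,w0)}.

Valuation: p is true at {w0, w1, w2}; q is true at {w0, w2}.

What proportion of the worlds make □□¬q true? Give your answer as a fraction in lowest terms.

w0: successors {w1}; □¬q there: w1:F. ✗
w1: successors {w2}; □¬q there: w2:F. ✗
w2: successors {w2, w3}; □¬q there: w2:F, w3:F. ✗
w3: successors {w0}; □¬q there: w0:T. ✓
That's 1 of 4 worlds, so 1/4.

1/4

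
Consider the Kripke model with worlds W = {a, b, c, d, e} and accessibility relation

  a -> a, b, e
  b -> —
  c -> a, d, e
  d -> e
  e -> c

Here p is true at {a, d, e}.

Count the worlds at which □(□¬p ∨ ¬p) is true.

3

a: successors {a, b, e}; □¬p ∨ ¬p there: a:F, b:T, e:T. ✗
b: no successors, so □(□¬p ∨ ¬p) holds vacuously. ✓
c: successors {a, d, e}; □¬p ∨ ¬p there: a:F, d:F, e:T. ✗
d: successors {e}; □¬p ∨ ¬p there: e:T. ✓
e: successors {c}; □¬p ∨ ¬p there: c:T. ✓
Satisfying worlds: {b, d, e}.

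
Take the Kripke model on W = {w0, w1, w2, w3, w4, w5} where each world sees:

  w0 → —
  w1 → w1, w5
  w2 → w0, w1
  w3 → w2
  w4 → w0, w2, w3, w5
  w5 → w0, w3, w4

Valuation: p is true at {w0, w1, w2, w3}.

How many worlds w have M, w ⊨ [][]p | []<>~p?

3

w0: [][]p is T, []<>~p is T. ✓
w1: [][]p is F, []<>~p is T. ✓
w2: [][]p is F, []<>~p is F. ✗
w3: [][]p is T, []<>~p is F. ✓
w4: [][]p is F, []<>~p is F. ✗
w5: [][]p is F, []<>~p is F. ✗
Satisfying worlds: {w0, w1, w3}.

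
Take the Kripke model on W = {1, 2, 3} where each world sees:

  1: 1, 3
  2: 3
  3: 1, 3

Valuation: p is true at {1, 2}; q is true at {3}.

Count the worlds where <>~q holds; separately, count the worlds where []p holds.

For <>~q:
1: successors {1, 3}; ~q there: 1:T, 3:F. ✓
2: successors {3}; ~q there: 3:F. ✗
3: successors {1, 3}; ~q there: 1:T, 3:F. ✓
— 2 worlds.
For []p:
1: successors {1, 3}; p there: 1:T, 3:F. ✗
2: successors {3}; p there: 3:F. ✗
3: successors {1, 3}; p there: 1:T, 3:F. ✗
— 0 worlds.

2 and 0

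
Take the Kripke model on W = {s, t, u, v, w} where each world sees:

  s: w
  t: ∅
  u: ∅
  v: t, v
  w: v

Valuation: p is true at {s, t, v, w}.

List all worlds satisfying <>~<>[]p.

{v}

s: successors {w}; ~<>[]p there: w:F. ✗
t: no successors, so <>~<>[]p fails. ✗
u: no successors, so <>~<>[]p fails. ✗
v: successors {t, v}; ~<>[]p there: t:T, v:F. ✓
w: successors {v}; ~<>[]p there: v:F. ✗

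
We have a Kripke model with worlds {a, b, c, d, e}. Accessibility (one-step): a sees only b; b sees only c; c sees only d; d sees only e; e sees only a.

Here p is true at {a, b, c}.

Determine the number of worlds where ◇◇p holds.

3

a: successors {b}; ◇p there: b:T. ✓
b: successors {c}; ◇p there: c:F. ✗
c: successors {d}; ◇p there: d:F. ✗
d: successors {e}; ◇p there: e:T. ✓
e: successors {a}; ◇p there: a:T. ✓
Satisfying worlds: {a, d, e}.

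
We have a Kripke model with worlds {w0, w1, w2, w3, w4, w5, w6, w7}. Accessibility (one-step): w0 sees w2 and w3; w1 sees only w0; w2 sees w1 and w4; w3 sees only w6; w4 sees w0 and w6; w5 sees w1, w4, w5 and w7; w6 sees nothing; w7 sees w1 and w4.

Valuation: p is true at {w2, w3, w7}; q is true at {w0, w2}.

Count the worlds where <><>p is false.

5

w0: successors {w2, w3}; <>p there: w2:F, w3:F. ✗
w1: successors {w0}; <>p there: w0:T. ✓
w2: successors {w1, w4}; <>p there: w1:F, w4:F. ✗
w3: successors {w6}; <>p there: w6:F. ✗
w4: successors {w0, w6}; <>p there: w0:T, w6:F. ✓
w5: successors {w1, w4, w5, w7}; <>p there: w1:F, w4:F, w5:T, w7:F. ✓
w6: no successors, so <><>p fails. ✗
w7: successors {w1, w4}; <>p there: w1:F, w4:F. ✗
Satisfying worlds: {w1, w4, w5}.
So <><>p fails at the other 5 worlds.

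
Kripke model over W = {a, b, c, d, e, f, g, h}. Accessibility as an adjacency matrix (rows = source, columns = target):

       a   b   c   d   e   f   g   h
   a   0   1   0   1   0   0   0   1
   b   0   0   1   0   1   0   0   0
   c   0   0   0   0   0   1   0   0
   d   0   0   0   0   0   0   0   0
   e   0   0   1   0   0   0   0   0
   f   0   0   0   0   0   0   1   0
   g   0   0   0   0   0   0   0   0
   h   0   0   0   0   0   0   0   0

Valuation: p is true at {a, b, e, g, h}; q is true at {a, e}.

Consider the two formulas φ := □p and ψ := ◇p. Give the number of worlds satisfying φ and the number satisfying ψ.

For □p:
a: successors {b, d, h}; p there: b:T, d:F, h:T. ✗
b: successors {c, e}; p there: c:F, e:T. ✗
c: successors {f}; p there: f:F. ✗
d: no successors, so □p holds vacuously. ✓
e: successors {c}; p there: c:F. ✗
f: successors {g}; p there: g:T. ✓
g: no successors, so □p holds vacuously. ✓
h: no successors, so □p holds vacuously. ✓
— 4 worlds.
For ◇p:
a: successors {b, d, h}; p there: b:T, d:F, h:T. ✓
b: successors {c, e}; p there: c:F, e:T. ✓
c: successors {f}; p there: f:F. ✗
d: no successors, so ◇p fails. ✗
e: successors {c}; p there: c:F. ✗
f: successors {g}; p there: g:T. ✓
g: no successors, so ◇p fails. ✗
h: no successors, so ◇p fails. ✗
— 3 worlds.

4 and 3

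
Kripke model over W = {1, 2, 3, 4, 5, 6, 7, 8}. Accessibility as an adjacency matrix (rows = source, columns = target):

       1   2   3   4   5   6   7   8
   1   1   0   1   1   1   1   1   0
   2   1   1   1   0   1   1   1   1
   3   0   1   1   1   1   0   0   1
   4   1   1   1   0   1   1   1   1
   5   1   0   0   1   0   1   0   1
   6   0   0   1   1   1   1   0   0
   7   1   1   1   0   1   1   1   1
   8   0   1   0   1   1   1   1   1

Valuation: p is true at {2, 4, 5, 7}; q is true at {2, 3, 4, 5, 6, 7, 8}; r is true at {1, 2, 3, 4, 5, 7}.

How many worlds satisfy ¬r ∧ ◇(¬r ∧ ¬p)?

2

1: ¬r is F, ◇(¬r ∧ ¬p) is T. ✗
2: ¬r is F, ◇(¬r ∧ ¬p) is T. ✗
3: ¬r is F, ◇(¬r ∧ ¬p) is T. ✗
4: ¬r is F, ◇(¬r ∧ ¬p) is T. ✗
5: ¬r is F, ◇(¬r ∧ ¬p) is T. ✗
6: ¬r is T, ◇(¬r ∧ ¬p) is T. ✓
7: ¬r is F, ◇(¬r ∧ ¬p) is T. ✗
8: ¬r is T, ◇(¬r ∧ ¬p) is T. ✓
Satisfying worlds: {6, 8}.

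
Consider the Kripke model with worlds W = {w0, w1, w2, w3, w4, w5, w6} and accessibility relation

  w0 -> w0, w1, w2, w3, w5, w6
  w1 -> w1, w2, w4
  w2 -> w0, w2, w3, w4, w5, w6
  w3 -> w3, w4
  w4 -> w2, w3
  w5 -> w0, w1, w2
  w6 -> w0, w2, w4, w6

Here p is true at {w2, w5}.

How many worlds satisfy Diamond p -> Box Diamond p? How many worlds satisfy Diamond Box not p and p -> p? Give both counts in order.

4 and 7

For Diamond p -> Box Diamond p:
w0: Diamond p is T, Box Diamond p is F. ✗
w1: Diamond p is T, Box Diamond p is T. ✓
w2: Diamond p is T, Box Diamond p is F. ✗
w3: Diamond p is F, Box Diamond p is F. ✓
w4: Diamond p is T, Box Diamond p is F. ✗
w5: Diamond p is T, Box Diamond p is T. ✓
w6: Diamond p is T, Box Diamond p is T. ✓
— 4 worlds.
For Diamond Box not p and p -> p:
w0: Diamond Box not p and p is F, p is F. ✓
w1: Diamond Box not p and p is F, p is F. ✓
w2: Diamond Box not p and p is T, p is T. ✓
w3: Diamond Box not p and p is F, p is F. ✓
w4: Diamond Box not p and p is F, p is F. ✓
w5: Diamond Box not p and p is F, p is T. ✓
w6: Diamond Box not p and p is F, p is F. ✓
— 7 worlds.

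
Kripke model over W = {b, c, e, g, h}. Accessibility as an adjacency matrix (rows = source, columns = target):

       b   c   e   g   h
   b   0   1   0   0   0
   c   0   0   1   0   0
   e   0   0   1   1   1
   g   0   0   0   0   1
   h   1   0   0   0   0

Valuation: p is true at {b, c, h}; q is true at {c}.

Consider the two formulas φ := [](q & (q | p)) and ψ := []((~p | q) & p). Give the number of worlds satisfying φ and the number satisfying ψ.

For [](q & (q | p)):
b: successors {c}; q & (q | p) there: c:T. ✓
c: successors {e}; q & (q | p) there: e:F. ✗
e: successors {e, g, h}; q & (q | p) there: e:F, g:F, h:F. ✗
g: successors {h}; q & (q | p) there: h:F. ✗
h: successors {b}; q & (q | p) there: b:F. ✗
— 1 world.
For []((~p | q) & p):
b: successors {c}; (~p | q) & p there: c:T. ✓
c: successors {e}; (~p | q) & p there: e:F. ✗
e: successors {e, g, h}; (~p | q) & p there: e:F, g:F, h:F. ✗
g: successors {h}; (~p | q) & p there: h:F. ✗
h: successors {b}; (~p | q) & p there: b:F. ✗
— 1 world.

1 and 1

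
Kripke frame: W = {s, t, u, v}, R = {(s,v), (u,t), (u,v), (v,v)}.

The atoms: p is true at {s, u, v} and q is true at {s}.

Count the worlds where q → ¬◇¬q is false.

1

s: q is T, ¬◇¬q is F. ✗
t: q is F, ¬◇¬q is T. ✓
u: q is F, ¬◇¬q is F. ✓
v: q is F, ¬◇¬q is F. ✓
Satisfying worlds: {t, u, v}.
So q → ¬◇¬q fails at the other 1 world.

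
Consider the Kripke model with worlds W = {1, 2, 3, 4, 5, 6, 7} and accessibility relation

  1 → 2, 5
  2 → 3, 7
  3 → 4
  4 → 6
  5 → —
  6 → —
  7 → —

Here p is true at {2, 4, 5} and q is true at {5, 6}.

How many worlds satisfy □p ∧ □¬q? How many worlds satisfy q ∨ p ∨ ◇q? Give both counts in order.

4 and 5

For □p ∧ □¬q:
1: □p is T, □¬q is F. ✗
2: □p is F, □¬q is T. ✗
3: □p is T, □¬q is T. ✓
4: □p is F, □¬q is F. ✗
5: □p is T, □¬q is T. ✓
6: □p is T, □¬q is T. ✓
7: □p is T, □¬q is T. ✓
— 4 worlds.
For q ∨ p ∨ ◇q:
1: q is F, p ∨ ◇q is T. ✓
2: q is F, p ∨ ◇q is T. ✓
3: q is F, p ∨ ◇q is F. ✗
4: q is F, p ∨ ◇q is T. ✓
5: q is T, p ∨ ◇q is T. ✓
6: q is T, p ∨ ◇q is F. ✓
7: q is F, p ∨ ◇q is F. ✗
— 5 worlds.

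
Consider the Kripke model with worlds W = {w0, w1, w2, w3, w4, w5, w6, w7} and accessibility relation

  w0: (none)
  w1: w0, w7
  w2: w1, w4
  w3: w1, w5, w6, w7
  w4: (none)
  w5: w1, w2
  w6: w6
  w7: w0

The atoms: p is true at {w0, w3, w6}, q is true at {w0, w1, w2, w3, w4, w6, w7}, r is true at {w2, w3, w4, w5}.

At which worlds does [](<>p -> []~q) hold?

w0: no successors, so [](<>p -> []~q) holds vacuously. ✓
w1: successors {w0, w7}; <>p -> []~q there: w0:T, w7:F. ✗
w2: successors {w1, w4}; <>p -> []~q there: w1:F, w4:T. ✗
w3: successors {w1, w5, w6, w7}; <>p -> []~q there: w1:F, w5:T, w6:F, w7:F. ✗
w4: no successors, so [](<>p -> []~q) holds vacuously. ✓
w5: successors {w1, w2}; <>p -> []~q there: w1:F, w2:T. ✗
w6: successors {w6}; <>p -> []~q there: w6:F. ✗
w7: successors {w0}; <>p -> []~q there: w0:T. ✓

{w0, w4, w7}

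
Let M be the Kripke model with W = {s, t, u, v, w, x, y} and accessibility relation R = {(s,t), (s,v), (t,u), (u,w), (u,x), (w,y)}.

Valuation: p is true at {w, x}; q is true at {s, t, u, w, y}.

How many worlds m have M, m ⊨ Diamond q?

s: successors {t, v}; q there: t:T, v:F. ✓
t: successors {u}; q there: u:T. ✓
u: successors {w, x}; q there: w:T, x:F. ✓
v: no successors, so Diamond q fails. ✗
w: successors {y}; q there: y:T. ✓
x: no successors, so Diamond q fails. ✗
y: no successors, so Diamond q fails. ✗
Satisfying worlds: {s, t, u, w}.

4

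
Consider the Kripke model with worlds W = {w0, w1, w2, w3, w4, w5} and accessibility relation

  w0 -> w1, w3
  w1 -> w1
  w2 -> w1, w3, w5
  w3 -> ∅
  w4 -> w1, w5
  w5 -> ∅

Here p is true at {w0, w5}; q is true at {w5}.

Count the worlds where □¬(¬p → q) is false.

w0: successors {w1, w3}; ¬(¬p → q) there: w1:T, w3:T. ✓
w1: successors {w1}; ¬(¬p → q) there: w1:T. ✓
w2: successors {w1, w3, w5}; ¬(¬p → q) there: w1:T, w3:T, w5:F. ✗
w3: no successors, so □¬(¬p → q) holds vacuously. ✓
w4: successors {w1, w5}; ¬(¬p → q) there: w1:T, w5:F. ✗
w5: no successors, so □¬(¬p → q) holds vacuously. ✓
Satisfying worlds: {w0, w1, w3, w5}.
So □¬(¬p → q) fails at the other 2 worlds.

2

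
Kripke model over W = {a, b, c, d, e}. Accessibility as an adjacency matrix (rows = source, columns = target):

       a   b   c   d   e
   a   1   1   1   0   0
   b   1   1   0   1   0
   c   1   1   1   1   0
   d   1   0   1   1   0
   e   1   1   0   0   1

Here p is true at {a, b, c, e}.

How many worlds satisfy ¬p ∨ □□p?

a: ¬p is F, □□p is F. ✗
b: ¬p is F, □□p is F. ✗
c: ¬p is F, □□p is F. ✗
d: ¬p is T, □□p is F. ✓
e: ¬p is F, □□p is F. ✗
Satisfying worlds: {d}.

1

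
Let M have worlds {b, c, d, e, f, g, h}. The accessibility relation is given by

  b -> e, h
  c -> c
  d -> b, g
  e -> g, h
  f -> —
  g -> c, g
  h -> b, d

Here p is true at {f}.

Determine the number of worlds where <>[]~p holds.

6

b: successors {e, h}; []~p there: e:T, h:T. ✓
c: successors {c}; []~p there: c:T. ✓
d: successors {b, g}; []~p there: b:T, g:T. ✓
e: successors {g, h}; []~p there: g:T, h:T. ✓
f: no successors, so <>[]~p fails. ✗
g: successors {c, g}; []~p there: c:T, g:T. ✓
h: successors {b, d}; []~p there: b:T, d:T. ✓
Satisfying worlds: {b, c, d, e, g, h}.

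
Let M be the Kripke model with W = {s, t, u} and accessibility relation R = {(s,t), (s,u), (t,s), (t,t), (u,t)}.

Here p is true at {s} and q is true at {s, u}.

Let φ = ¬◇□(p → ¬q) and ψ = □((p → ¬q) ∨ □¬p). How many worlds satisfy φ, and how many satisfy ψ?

For ¬◇□(p → ¬q):
s: ◇□(p → ¬q) is T. ✗
t: ◇□(p → ¬q) is T. ✗
u: ◇□(p → ¬q) is F. ✓
— 1 world.
For □((p → ¬q) ∨ □¬p):
s: successors {t, u}; (p → ¬q) ∨ □¬p there: t:T, u:T. ✓
t: successors {s, t}; (p → ¬q) ∨ □¬p there: s:T, t:T. ✓
u: successors {t}; (p → ¬q) ∨ □¬p there: t:T. ✓
— 3 worlds.

1 and 3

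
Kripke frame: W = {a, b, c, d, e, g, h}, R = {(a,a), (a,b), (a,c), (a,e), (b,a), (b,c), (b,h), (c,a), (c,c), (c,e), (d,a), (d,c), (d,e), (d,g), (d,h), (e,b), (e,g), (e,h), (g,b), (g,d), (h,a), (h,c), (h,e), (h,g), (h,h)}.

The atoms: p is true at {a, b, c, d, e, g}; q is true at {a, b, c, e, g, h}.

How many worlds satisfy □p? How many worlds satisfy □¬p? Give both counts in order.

For □p:
a: successors {a, b, c, e}; p there: a:T, b:T, c:T, e:T. ✓
b: successors {a, c, h}; p there: a:T, c:T, h:F. ✗
c: successors {a, c, e}; p there: a:T, c:T, e:T. ✓
d: successors {a, c, e, g, h}; p there: a:T, c:T, e:T, g:T, h:F. ✗
e: successors {b, g, h}; p there: b:T, g:T, h:F. ✗
g: successors {b, d}; p there: b:T, d:T. ✓
h: successors {a, c, e, g, h}; p there: a:T, c:T, e:T, g:T, h:F. ✗
— 3 worlds.
For □¬p:
a: successors {a, b, c, e}; ¬p there: a:F, b:F, c:F, e:F. ✗
b: successors {a, c, h}; ¬p there: a:F, c:F, h:T. ✗
c: successors {a, c, e}; ¬p there: a:F, c:F, e:F. ✗
d: successors {a, c, e, g, h}; ¬p there: a:F, c:F, e:F, g:F, h:T. ✗
e: successors {b, g, h}; ¬p there: b:F, g:F, h:T. ✗
g: successors {b, d}; ¬p there: b:F, d:F. ✗
h: successors {a, c, e, g, h}; ¬p there: a:F, c:F, e:F, g:F, h:T. ✗
— 0 worlds.

3 and 0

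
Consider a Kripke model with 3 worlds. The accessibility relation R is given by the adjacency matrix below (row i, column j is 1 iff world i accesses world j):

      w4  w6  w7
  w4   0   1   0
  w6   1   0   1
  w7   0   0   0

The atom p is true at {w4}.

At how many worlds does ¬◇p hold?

2

w4: ◇p is F. ✓
w6: ◇p is T. ✗
w7: ◇p is F. ✓
Satisfying worlds: {w4, w7}.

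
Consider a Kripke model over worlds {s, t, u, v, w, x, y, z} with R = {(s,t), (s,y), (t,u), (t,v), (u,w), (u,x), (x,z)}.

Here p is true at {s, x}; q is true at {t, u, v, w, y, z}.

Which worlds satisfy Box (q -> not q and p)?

s: successors {t, y}; q -> not q and p there: t:F, y:F. ✗
t: successors {u, v}; q -> not q and p there: u:F, v:F. ✗
u: successors {w, x}; q -> not q and p there: w:F, x:T. ✗
v: no successors, so Box (q -> not q and p) holds vacuously. ✓
w: no successors, so Box (q -> not q and p) holds vacuously. ✓
x: successors {z}; q -> not q and p there: z:F. ✗
y: no successors, so Box (q -> not q and p) holds vacuously. ✓
z: no successors, so Box (q -> not q and p) holds vacuously. ✓

{v, w, y, z}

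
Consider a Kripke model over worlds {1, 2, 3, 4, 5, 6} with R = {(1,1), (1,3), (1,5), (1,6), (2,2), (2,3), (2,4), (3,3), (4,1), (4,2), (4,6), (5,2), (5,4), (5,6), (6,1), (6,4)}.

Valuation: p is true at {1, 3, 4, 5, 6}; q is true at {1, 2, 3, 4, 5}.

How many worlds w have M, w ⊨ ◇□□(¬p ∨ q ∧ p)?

3

1: successors {1, 3, 5, 6}; □□(¬p ∨ q ∧ p) there: 1:F, 3:T, 5:F, 6:F. ✓
2: successors {2, 3, 4}; □□(¬p ∨ q ∧ p) there: 2:F, 3:T, 4:F. ✓
3: successors {3}; □□(¬p ∨ q ∧ p) there: 3:T. ✓
4: successors {1, 2, 6}; □□(¬p ∨ q ∧ p) there: 1:F, 2:F, 6:F. ✗
5: successors {2, 4, 6}; □□(¬p ∨ q ∧ p) there: 2:F, 4:F, 6:F. ✗
6: successors {1, 4}; □□(¬p ∨ q ∧ p) there: 1:F, 4:F. ✗
Satisfying worlds: {1, 2, 3}.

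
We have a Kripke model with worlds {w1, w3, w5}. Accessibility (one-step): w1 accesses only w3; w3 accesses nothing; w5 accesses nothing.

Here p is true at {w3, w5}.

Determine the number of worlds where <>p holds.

1

w1: successors {w3}; p there: w3:T. ✓
w3: no successors, so <>p fails. ✗
w5: no successors, so <>p fails. ✗
Satisfying worlds: {w1}.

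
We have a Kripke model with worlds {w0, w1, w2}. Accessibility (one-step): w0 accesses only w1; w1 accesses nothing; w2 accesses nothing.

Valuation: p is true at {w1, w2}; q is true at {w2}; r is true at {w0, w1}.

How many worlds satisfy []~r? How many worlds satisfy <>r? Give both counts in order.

For []~r:
w0: successors {w1}; ~r there: w1:F. ✗
w1: no successors, so []~r holds vacuously. ✓
w2: no successors, so []~r holds vacuously. ✓
— 2 worlds.
For <>r:
w0: successors {w1}; r there: w1:T. ✓
w1: no successors, so <>r fails. ✗
w2: no successors, so <>r fails. ✗
— 1 world.

2 and 1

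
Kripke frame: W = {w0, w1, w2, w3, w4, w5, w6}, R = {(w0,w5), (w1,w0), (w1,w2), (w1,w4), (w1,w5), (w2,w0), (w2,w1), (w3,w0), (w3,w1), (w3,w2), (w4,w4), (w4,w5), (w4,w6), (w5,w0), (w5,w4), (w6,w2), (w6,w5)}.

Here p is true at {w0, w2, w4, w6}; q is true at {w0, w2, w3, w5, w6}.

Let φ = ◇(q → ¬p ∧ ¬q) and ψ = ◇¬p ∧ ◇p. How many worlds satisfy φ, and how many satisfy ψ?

5 and 5

For ◇(q → ¬p ∧ ¬q):
w0: successors {w5}; q → ¬p ∧ ¬q there: w5:F. ✗
w1: successors {w0, w2, w4, w5}; q → ¬p ∧ ¬q there: w0:F, w2:F, w4:T, w5:F. ✓
w2: successors {w0, w1}; q → ¬p ∧ ¬q there: w0:F, w1:T. ✓
w3: successors {w0, w1, w2}; q → ¬p ∧ ¬q there: w0:F, w1:T, w2:F. ✓
w4: successors {w4, w5, w6}; q → ¬p ∧ ¬q there: w4:T, w5:F, w6:F. ✓
w5: successors {w0, w4}; q → ¬p ∧ ¬q there: w0:F, w4:T. ✓
w6: successors {w2, w5}; q → ¬p ∧ ¬q there: w2:F, w5:F. ✗
— 5 worlds.
For ◇¬p ∧ ◇p:
w0: ◇¬p is T, ◇p is F. ✗
w1: ◇¬p is T, ◇p is T. ✓
w2: ◇¬p is T, ◇p is T. ✓
w3: ◇¬p is T, ◇p is T. ✓
w4: ◇¬p is T, ◇p is T. ✓
w5: ◇¬p is F, ◇p is T. ✗
w6: ◇¬p is T, ◇p is T. ✓
— 5 worlds.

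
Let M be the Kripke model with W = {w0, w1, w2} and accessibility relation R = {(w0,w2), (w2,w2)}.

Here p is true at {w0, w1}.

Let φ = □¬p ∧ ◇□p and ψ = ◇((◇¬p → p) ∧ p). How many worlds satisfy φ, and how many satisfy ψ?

For □¬p ∧ ◇□p:
w0: □¬p is T, ◇□p is F. ✗
w1: □¬p is T, ◇□p is F. ✗
w2: □¬p is T, ◇□p is F. ✗
— 0 worlds.
For ◇((◇¬p → p) ∧ p):
w0: successors {w2}; (◇¬p → p) ∧ p there: w2:F. ✗
w1: no successors, so ◇((◇¬p → p) ∧ p) fails. ✗
w2: successors {w2}; (◇¬p → p) ∧ p there: w2:F. ✗
— 0 worlds.

0 and 0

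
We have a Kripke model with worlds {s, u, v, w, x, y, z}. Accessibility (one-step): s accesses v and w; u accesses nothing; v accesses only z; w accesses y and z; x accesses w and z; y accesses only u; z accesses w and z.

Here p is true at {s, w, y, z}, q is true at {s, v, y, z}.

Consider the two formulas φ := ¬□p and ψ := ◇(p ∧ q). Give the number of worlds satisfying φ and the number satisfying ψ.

2 and 4

For ¬□p:
s: □p is F. ✓
u: □p is T. ✗
v: □p is T. ✗
w: □p is T. ✗
x: □p is T. ✗
y: □p is F. ✓
z: □p is T. ✗
— 2 worlds.
For ◇(p ∧ q):
s: successors {v, w}; p ∧ q there: v:F, w:F. ✗
u: no successors, so ◇(p ∧ q) fails. ✗
v: successors {z}; p ∧ q there: z:T. ✓
w: successors {y, z}; p ∧ q there: y:T, z:T. ✓
x: successors {w, z}; p ∧ q there: w:F, z:T. ✓
y: successors {u}; p ∧ q there: u:F. ✗
z: successors {w, z}; p ∧ q there: w:F, z:T. ✓
— 4 worlds.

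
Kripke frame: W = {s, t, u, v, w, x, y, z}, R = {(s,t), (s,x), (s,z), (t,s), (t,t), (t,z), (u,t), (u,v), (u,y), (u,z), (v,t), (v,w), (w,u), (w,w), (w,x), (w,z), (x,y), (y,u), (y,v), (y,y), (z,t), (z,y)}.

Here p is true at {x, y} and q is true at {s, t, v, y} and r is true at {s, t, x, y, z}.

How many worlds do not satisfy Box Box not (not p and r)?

s: successors {t, x, z}; Box not (not p and r) there: t:F, x:T, z:F. ✗
t: successors {s, t, z}; Box not (not p and r) there: s:F, t:F, z:F. ✗
u: successors {t, v, y, z}; Box not (not p and r) there: t:F, v:F, y:T, z:F. ✗
v: successors {t, w}; Box not (not p and r) there: t:F, w:F. ✗
w: successors {u, w, x, z}; Box not (not p and r) there: u:F, w:F, x:T, z:F. ✗
x: successors {y}; Box not (not p and r) there: y:T. ✓
y: successors {u, v, y}; Box not (not p and r) there: u:F, v:F, y:T. ✗
z: successors {t, y}; Box not (not p and r) there: t:F, y:T. ✗
Satisfying worlds: {x}.
So Box Box not (not p and r) fails at the other 7 worlds.

7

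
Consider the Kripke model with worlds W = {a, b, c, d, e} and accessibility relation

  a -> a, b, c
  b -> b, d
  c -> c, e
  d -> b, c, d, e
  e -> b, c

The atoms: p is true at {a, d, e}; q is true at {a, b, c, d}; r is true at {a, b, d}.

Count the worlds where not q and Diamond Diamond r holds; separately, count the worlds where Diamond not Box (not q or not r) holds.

For not q and Diamond Diamond r:
a: not q is F, Diamond Diamond r is T. ✗
b: not q is F, Diamond Diamond r is T. ✗
c: not q is F, Diamond Diamond r is T. ✗
d: not q is F, Diamond Diamond r is T. ✗
e: not q is T, Diamond Diamond r is T. ✓
— 1 world.
For Diamond not Box (not q or not r):
a: successors {a, b, c}; not Box (not q or not r) there: a:T, b:T, c:F. ✓
b: successors {b, d}; not Box (not q or not r) there: b:T, d:T. ✓
c: successors {c, e}; not Box (not q or not r) there: c:F, e:T. ✓
d: successors {b, c, d, e}; not Box (not q or not r) there: b:T, c:F, d:T, e:T. ✓
e: successors {b, c}; not Box (not q or not r) there: b:T, c:F. ✓
— 5 worlds.

1 and 5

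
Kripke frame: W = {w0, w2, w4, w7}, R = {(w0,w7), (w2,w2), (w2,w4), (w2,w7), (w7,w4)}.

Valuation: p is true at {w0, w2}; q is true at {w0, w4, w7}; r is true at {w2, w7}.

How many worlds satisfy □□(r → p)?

w0: successors {w7}; □(r → p) there: w7:T. ✓
w2: successors {w2, w4, w7}; □(r → p) there: w2:F, w4:T, w7:T. ✗
w4: no successors, so □□(r → p) holds vacuously. ✓
w7: successors {w4}; □(r → p) there: w4:T. ✓
Satisfying worlds: {w0, w4, w7}.

3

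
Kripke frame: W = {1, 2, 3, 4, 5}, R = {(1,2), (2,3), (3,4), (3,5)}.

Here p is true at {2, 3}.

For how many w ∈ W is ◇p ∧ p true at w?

1: ◇p is T, p is F. ✗
2: ◇p is T, p is T. ✓
3: ◇p is F, p is T. ✗
4: ◇p is F, p is F. ✗
5: ◇p is F, p is F. ✗
Satisfying worlds: {2}.

1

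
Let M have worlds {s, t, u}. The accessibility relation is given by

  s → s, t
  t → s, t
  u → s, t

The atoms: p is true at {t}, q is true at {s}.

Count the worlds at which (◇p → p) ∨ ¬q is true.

s: ◇p → p is F, ¬q is F. ✗
t: ◇p → p is T, ¬q is T. ✓
u: ◇p → p is F, ¬q is T. ✓
Satisfying worlds: {t, u}.

2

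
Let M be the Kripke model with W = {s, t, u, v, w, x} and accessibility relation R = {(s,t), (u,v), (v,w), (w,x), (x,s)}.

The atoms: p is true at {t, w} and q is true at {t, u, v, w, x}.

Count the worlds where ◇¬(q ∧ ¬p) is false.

s: successors {t}; ¬(q ∧ ¬p) there: t:T. ✓
t: no successors, so ◇¬(q ∧ ¬p) fails. ✗
u: successors {v}; ¬(q ∧ ¬p) there: v:F. ✗
v: successors {w}; ¬(q ∧ ¬p) there: w:T. ✓
w: successors {x}; ¬(q ∧ ¬p) there: x:F. ✗
x: successors {s}; ¬(q ∧ ¬p) there: s:T. ✓
Satisfying worlds: {s, v, x}.
So ◇¬(q ∧ ¬p) fails at the other 3 worlds.

3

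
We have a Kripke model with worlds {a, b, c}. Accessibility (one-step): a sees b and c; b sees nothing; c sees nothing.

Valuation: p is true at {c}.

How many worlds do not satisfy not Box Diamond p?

a: Box Diamond p is F. ✓
b: Box Diamond p is T. ✗
c: Box Diamond p is T. ✗
Satisfying worlds: {a}.
So not Box Diamond p fails at the other 2 worlds.

2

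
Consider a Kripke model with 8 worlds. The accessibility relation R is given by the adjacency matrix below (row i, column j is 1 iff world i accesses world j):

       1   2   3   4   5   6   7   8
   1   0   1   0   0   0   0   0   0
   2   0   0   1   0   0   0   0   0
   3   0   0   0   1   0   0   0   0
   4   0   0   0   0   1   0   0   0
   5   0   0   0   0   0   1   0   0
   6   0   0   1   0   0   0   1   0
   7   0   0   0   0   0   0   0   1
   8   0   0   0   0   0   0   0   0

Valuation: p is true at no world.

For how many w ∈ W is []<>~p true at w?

1: successors {2}; <>~p there: 2:T. ✓
2: successors {3}; <>~p there: 3:T. ✓
3: successors {4}; <>~p there: 4:T. ✓
4: successors {5}; <>~p there: 5:T. ✓
5: successors {6}; <>~p there: 6:T. ✓
6: successors {3, 7}; <>~p there: 3:T, 7:T. ✓
7: successors {8}; <>~p there: 8:F. ✗
8: no successors, so []<>~p holds vacuously. ✓
Satisfying worlds: {1, 2, 3, 4, 5, 6, 8}.

7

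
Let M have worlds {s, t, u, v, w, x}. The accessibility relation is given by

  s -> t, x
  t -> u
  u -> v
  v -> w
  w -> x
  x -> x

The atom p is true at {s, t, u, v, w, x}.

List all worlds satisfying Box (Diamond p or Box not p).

s: successors {t, x}; Diamond p or Box not p there: t:T, x:T. ✓
t: successors {u}; Diamond p or Box not p there: u:T. ✓
u: successors {v}; Diamond p or Box not p there: v:T. ✓
v: successors {w}; Diamond p or Box not p there: w:T. ✓
w: successors {x}; Diamond p or Box not p there: x:T. ✓
x: successors {x}; Diamond p or Box not p there: x:T. ✓

{s, t, u, v, w, x}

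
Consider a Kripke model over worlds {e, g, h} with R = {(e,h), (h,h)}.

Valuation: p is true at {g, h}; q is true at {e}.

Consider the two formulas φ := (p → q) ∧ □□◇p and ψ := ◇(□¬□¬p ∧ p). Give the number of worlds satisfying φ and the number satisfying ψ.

For (p → q) ∧ □□◇p:
e: p → q is T, □□◇p is T. ✓
g: p → q is F, □□◇p is T. ✗
h: p → q is F, □□◇p is T. ✗
— 1 world.
For ◇(□¬□¬p ∧ p):
e: successors {h}; □¬□¬p ∧ p there: h:T. ✓
g: no successors, so ◇(□¬□¬p ∧ p) fails. ✗
h: successors {h}; □¬□¬p ∧ p there: h:T. ✓
— 2 worlds.

1 and 2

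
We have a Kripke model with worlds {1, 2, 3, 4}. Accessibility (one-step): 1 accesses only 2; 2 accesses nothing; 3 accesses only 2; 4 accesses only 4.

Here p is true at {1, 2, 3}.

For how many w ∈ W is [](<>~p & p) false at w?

3

1: successors {2}; <>~p & p there: 2:F. ✗
2: no successors, so [](<>~p & p) holds vacuously. ✓
3: successors {2}; <>~p & p there: 2:F. ✗
4: successors {4}; <>~p & p there: 4:F. ✗
Satisfying worlds: {2}.
So [](<>~p & p) fails at the other 3 worlds.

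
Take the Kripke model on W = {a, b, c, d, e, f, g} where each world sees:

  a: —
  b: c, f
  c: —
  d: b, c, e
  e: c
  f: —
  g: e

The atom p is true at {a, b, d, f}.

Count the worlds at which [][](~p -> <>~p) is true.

5

a: no successors, so [][](~p -> <>~p) holds vacuously. ✓
b: successors {c, f}; [](~p -> <>~p) there: c:T, f:T. ✓
c: no successors, so [][](~p -> <>~p) holds vacuously. ✓
d: successors {b, c, e}; [](~p -> <>~p) there: b:F, c:T, e:F. ✗
e: successors {c}; [](~p -> <>~p) there: c:T. ✓
f: no successors, so [][](~p -> <>~p) holds vacuously. ✓
g: successors {e}; [](~p -> <>~p) there: e:F. ✗
Satisfying worlds: {a, b, c, e, f}.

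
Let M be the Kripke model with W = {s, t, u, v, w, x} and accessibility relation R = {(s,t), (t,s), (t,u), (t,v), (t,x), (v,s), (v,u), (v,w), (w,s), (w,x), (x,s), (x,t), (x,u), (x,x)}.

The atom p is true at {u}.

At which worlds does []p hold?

{u}

s: successors {t}; p there: t:F. ✗
t: successors {s, u, v, x}; p there: s:F, u:T, v:F, x:F. ✗
u: no successors, so []p holds vacuously. ✓
v: successors {s, u, w}; p there: s:F, u:T, w:F. ✗
w: successors {s, x}; p there: s:F, x:F. ✗
x: successors {s, t, u, x}; p there: s:F, t:F, u:T, x:F. ✗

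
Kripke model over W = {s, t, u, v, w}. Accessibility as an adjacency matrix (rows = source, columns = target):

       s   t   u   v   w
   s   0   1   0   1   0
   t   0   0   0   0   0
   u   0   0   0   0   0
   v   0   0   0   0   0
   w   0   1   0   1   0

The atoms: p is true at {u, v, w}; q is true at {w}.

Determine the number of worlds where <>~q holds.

2

s: successors {t, v}; ~q there: t:T, v:T. ✓
t: no successors, so <>~q fails. ✗
u: no successors, so <>~q fails. ✗
v: no successors, so <>~q fails. ✗
w: successors {t, v}; ~q there: t:T, v:T. ✓
Satisfying worlds: {s, w}.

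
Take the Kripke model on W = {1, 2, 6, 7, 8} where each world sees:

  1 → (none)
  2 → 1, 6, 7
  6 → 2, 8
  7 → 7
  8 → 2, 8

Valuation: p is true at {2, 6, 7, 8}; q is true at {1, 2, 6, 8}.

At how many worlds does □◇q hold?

3

1: no successors, so □◇q holds vacuously. ✓
2: successors {1, 6, 7}; ◇q there: 1:F, 6:T, 7:F. ✗
6: successors {2, 8}; ◇q there: 2:T, 8:T. ✓
7: successors {7}; ◇q there: 7:F. ✗
8: successors {2, 8}; ◇q there: 2:T, 8:T. ✓
Satisfying worlds: {1, 6, 8}.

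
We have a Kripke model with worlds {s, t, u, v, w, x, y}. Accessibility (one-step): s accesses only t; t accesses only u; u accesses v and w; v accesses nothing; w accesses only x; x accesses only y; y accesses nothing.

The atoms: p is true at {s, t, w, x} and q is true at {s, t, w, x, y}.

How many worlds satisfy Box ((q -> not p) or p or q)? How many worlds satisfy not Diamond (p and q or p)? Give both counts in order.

7 and 4

For Box ((q -> not p) or p or q):
s: successors {t}; (q -> not p) or p or q there: t:T. ✓
t: successors {u}; (q -> not p) or p or q there: u:T. ✓
u: successors {v, w}; (q -> not p) or p or q there: v:T, w:T. ✓
v: no successors, so Box ((q -> not p) or p or q) holds vacuously. ✓
w: successors {x}; (q -> not p) or p or q there: x:T. ✓
x: successors {y}; (q -> not p) or p or q there: y:T. ✓
y: no successors, so Box ((q -> not p) or p or q) holds vacuously. ✓
— 7 worlds.
For not Diamond (p and q or p):
s: Diamond (p and q or p) is T. ✗
t: Diamond (p and q or p) is F. ✓
u: Diamond (p and q or p) is T. ✗
v: Diamond (p and q or p) is F. ✓
w: Diamond (p and q or p) is T. ✗
x: Diamond (p and q or p) is F. ✓
y: Diamond (p and q or p) is F. ✓
— 4 worlds.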